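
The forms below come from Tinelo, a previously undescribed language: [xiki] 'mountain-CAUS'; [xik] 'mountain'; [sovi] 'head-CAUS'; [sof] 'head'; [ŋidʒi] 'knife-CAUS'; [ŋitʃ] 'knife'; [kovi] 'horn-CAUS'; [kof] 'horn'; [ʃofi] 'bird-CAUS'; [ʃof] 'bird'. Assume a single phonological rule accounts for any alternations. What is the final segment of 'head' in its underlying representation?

/v/

The stem for 'head' ends in [v] in [sovi] but [f] in [sof].
But 'bird' keeps [f] in both environments ([ʃofi], [ʃof]), so there is no rule changing /f/ to [v] before the CAUS suffix.
The alternation reflects word-final obstruent devoicing: voiced obstruents become voiceless word-finally. /v/ is underlying.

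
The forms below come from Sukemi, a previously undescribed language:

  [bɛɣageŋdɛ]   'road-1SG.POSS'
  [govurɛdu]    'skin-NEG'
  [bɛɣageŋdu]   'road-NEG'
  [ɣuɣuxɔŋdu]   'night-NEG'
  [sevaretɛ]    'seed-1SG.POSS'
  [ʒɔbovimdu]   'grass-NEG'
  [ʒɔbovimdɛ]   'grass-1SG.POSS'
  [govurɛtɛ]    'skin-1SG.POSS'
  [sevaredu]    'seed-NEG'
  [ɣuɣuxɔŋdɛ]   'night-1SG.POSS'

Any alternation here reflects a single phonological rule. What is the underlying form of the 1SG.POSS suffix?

/-tɛ/

The 1SG.POSS morpheme has two allomorphs, [-dɛ] and [-tɛ].
By contrast the NEG suffix keeps its initial [d] throughout — that segment must be underlying.
So the underlying form is /-tɛ/, and voiceless stops become voiced after a nasal.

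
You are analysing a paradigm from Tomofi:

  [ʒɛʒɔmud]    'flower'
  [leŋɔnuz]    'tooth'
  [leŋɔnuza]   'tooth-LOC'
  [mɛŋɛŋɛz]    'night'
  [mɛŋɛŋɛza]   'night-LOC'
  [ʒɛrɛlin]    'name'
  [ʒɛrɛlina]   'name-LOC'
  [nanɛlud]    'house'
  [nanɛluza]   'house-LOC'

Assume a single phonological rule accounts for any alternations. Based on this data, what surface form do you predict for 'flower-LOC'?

The stem for 'house' ends in [d] in [nanɛlud] but [z] in [nanɛluza].
Compare 'night', with invariant [z] in [mɛŋɛŋɛz] and [mɛŋɛŋɛza]: an analysis with underlying /z/ and a rule producing [d] in isolation would wrongly predict alternation here too.
The alternation reflects intervocalic spirantization: voiced stops become fricatives between vowels. /d/ is underlying.
From [ʒɛʒɔmud] the stem 'flower' is /ʒɛʒɔmud/; between vowels this yields [ʒɛʒɔmuza].

[ʒɛʒɔmuza]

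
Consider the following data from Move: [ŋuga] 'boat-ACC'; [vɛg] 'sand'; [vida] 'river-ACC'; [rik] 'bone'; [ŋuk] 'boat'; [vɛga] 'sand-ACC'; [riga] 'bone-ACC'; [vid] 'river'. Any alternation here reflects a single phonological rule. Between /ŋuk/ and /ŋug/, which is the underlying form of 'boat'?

'boat' shows [g] ~ [k] at the end of the stem ([ŋuga] vs [ŋuk]).
The stem 'sand' ([vɛga], [vɛg]) shows [g] unchanged in both environments, so [g] cannot be basic with [k] derived in isolation.
The alternation reflects intervocalic voicing: voiceless stops become voiced between vowels. /k/ is underlying.

/ŋuk/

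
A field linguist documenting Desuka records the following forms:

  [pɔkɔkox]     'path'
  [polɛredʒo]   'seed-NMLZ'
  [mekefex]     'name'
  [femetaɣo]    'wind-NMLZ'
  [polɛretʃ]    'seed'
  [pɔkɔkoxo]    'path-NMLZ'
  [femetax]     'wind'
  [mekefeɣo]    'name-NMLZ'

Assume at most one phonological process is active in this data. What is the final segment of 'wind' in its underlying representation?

The root 'wind' surfaces as [femetaɣo] and [femetax], with a stem-final [ɣ] ~ [x] alternation.
Compare 'path', with invariant [x] in [pɔkɔkoxo] and [pɔkɔkox]: an analysis with underlying /x/ and a rule producing [ɣ] before the NMLZ suffix would wrongly predict alternation here too.
The alternation reflects word-final obstruent devoicing: voiced obstruents become voiceless word-finally. /ɣ/ is underlying.

/ɣ/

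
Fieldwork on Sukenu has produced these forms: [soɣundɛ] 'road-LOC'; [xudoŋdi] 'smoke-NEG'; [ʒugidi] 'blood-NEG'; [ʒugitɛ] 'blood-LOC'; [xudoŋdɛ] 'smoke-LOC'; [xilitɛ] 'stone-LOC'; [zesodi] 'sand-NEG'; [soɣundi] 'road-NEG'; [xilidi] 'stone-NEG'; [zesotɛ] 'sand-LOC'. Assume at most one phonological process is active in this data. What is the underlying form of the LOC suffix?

The LOC suffix surfaces as [-dɛ] and [-tɛ], depending on the final segment of the stem.
The NEG suffix, which begins with [d], is invariant after every stem; so [d] is not altered by any rule here.
So the underlying form is /-tɛ/, and voiceless stops become voiced after a nasal.

/-tɛ/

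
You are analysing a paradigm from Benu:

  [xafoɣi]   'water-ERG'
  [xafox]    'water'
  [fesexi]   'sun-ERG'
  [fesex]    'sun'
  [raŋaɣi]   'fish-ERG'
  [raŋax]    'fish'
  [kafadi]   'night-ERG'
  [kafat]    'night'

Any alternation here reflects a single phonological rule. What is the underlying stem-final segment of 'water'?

In [xafoɣi] and [xafox] the final segment of 'water' alternates: [ɣ] ~ [x].
The stem 'sun' ([fesexi], [fesex]) shows [x] unchanged in both environments, so [x] cannot be basic with [ɣ] derived before the ERG suffix.
So /ɣ/ is underlying, and a rule of word-final obstruent devoicing — voiced obstruents become voiceless word-finally — gives [x].

/ɣ/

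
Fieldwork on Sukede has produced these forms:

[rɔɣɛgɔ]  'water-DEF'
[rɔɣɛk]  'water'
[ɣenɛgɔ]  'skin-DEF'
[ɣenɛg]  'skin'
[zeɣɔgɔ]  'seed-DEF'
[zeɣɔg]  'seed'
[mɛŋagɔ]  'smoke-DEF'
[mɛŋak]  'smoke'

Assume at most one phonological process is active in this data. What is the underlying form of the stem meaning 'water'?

The stem for 'water' ends in [g] in [rɔɣɛgɔ] but [k] in [rɔɣɛk].
But 'seed' keeps [g] in both environments ([zeɣɔgɔ], [zeɣɔg]), so there is no rule changing /g/ to [k] in isolation.
The alternation reflects intervocalic voicing: voiceless stops become voiced between vowels. /k/ is underlying.
Hence 'water' is /rɔɣɛk/ underlyingly.

/rɔɣɛk/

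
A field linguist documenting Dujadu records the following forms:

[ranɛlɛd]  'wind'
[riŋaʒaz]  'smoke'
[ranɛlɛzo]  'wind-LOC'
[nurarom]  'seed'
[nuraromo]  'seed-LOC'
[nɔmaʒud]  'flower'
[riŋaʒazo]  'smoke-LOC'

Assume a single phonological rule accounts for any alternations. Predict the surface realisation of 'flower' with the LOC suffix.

[nɔmaʒuzo]

'wind' shows [d] ~ [z] at the end of the stem ([ranɛlɛd] vs [ranɛlɛzo]).
If /z/ were underlying and a rule turned it into [d] in isolation, 'smoke' would also alternate; but it has [z] in both [riŋaʒaz] and [riŋaʒazo].
The underlying segment must be /d/; voiced stops become fricatives between vowels, yielding [z] there.
From [nɔmaʒud] the stem 'flower' is /nɔmaʒud/; between vowels this yields [nɔmaʒuzo].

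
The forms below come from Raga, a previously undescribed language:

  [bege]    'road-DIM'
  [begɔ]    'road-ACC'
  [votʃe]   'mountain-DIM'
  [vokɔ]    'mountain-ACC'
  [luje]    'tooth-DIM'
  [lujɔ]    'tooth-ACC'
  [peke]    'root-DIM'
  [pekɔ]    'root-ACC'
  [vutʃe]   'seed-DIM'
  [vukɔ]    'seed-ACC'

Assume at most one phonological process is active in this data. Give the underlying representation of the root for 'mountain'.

The root 'mountain' surfaces as [votʃe] and [vokɔ], with a stem-final [tʃ] ~ [k] alternation.
If /k/ were underlying and a rule turned it into [tʃ] before the DIM suffix, 'root' would also alternate; but it has [k] in both [peke] and [pekɔ].
Therefore /tʃ/ is basic and [k] is derived by depalatalization (palato-alveolar /tʃ/ becomes [k] when no front vowel follows).

/votʃ/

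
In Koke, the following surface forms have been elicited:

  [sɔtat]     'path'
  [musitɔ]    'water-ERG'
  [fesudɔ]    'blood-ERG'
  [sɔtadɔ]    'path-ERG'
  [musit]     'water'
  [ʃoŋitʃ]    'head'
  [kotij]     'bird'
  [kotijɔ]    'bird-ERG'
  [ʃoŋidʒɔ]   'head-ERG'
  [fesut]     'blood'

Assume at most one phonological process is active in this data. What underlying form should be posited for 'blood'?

/fesud/

In [fesut] and [fesudɔ] the final segment of 'blood' alternates: [t] ~ [d].
But 'water' keeps [t] in both environments ([musit], [musitɔ]), so there is no rule changing /t/ to [d] before the ERG suffix.
Therefore /d/ is basic and [t] is derived by word-final obstruent devoicing (voiced obstruents become voiceless word-finally).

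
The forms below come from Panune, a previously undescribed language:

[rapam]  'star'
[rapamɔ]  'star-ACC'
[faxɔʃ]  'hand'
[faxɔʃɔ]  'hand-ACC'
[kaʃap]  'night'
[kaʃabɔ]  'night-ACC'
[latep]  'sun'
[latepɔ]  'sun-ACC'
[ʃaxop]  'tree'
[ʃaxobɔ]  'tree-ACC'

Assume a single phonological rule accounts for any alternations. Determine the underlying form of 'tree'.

/ʃaxob/

The root 'tree' surfaces as [ʃaxop] and [ʃaxobɔ], with a stem-final [p] ~ [b] alternation.
But 'sun' keeps [p] in both environments ([latep], [latepɔ]), so there is no rule changing /p/ to [b] before the ACC suffix.
The underlying segment must be /b/; voiced obstruents become voiceless word-finally, yielding [p] there.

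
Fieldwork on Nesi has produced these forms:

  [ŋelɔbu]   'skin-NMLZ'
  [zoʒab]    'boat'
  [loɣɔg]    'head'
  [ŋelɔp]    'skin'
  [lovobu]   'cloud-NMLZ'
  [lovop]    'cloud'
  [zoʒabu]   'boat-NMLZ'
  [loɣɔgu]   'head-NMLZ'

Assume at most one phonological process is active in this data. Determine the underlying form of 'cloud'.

/lovop/

The root 'cloud' surfaces as [lovobu] and [lovop], with a stem-final [b] ~ [p] alternation.
If /b/ were underlying and a rule turned it into [p] in isolation, 'boat' would also alternate; but it has [b] in both [zoʒabu] and [zoʒab].
So /p/ is underlying, and a rule of intervocalic voicing — voiceless stops become voiced between vowels — gives [b].
The underlying form of 'cloud' is therefore /lovop/.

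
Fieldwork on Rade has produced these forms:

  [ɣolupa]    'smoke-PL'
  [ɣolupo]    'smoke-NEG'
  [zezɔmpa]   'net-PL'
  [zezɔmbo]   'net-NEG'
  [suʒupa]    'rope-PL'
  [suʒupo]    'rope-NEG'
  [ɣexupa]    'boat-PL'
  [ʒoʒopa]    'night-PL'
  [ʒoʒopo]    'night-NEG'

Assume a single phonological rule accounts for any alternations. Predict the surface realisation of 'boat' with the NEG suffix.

The NEG suffix surfaces as [-bo] and [-po], depending on the final segment of the stem.
By contrast the PL suffix keeps its initial [p] throughout — that segment must be underlying.
So the underlying form is /-bo/, and voiced stops become voiceless after a vowel.
After 'boat', which ends in a vowel, the suffix surfaces as [-po], giving [ɣexupo].

[ɣexupo]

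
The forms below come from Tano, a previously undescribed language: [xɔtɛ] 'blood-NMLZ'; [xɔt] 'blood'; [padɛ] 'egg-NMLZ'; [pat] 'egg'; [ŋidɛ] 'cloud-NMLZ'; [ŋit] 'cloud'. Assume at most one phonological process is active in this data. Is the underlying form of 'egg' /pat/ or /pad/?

/pad/

'egg' shows [d] ~ [t] at the end of the stem ([padɛ] vs [pat]).
If /t/ were underlying and a rule turned it into [d] before the NMLZ suffix, 'blood' would also alternate; but it has [t] in both [xɔtɛ] and [xɔt].
The alternation reflects word-final obstruent devoicing: voiced obstruents become voiceless word-finally. /d/ is underlying.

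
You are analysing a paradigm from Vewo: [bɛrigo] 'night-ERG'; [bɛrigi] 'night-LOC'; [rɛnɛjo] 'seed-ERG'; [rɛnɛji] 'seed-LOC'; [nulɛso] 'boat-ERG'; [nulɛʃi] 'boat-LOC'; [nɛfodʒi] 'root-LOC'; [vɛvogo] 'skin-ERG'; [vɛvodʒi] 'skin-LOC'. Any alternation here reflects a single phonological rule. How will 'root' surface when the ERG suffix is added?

[nɛfogo]

The root 'skin' surfaces as [vɛvogo] and [vɛvodʒi], with a stem-final [g] ~ [dʒ] alternation.
If /g/ were underlying and a rule turned it into [dʒ] before the LOC suffix, 'night' would also alternate; but it has [g] in both [bɛrigo] and [bɛrigi].
So /dʒ/ is underlying, and a rule of depalatalization — palato-alveolar /dʒ/ and /ʃ/ become [g] and [s] when no front vowel follows — gives [g].
The one attested form of 'root', [nɛfodʒi], shows underlying /nɛfodʒ/. Applying the same rule when no front vowel follows gives [nɛfogo].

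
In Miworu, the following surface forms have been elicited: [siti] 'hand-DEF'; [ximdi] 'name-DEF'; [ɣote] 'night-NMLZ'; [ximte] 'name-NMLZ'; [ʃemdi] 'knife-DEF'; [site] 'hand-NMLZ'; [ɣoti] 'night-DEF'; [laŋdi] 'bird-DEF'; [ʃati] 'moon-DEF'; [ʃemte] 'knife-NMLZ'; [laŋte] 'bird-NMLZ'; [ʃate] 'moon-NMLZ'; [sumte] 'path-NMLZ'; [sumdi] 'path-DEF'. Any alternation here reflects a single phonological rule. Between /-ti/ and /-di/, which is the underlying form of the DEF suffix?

The DEF suffix surfaces as [-di] and [-ti], depending on the final segment of the stem.
The NMLZ suffix, which begins with [t], is invariant after every stem; so [t] is not altered by any rule here.
The DEF suffix is therefore /-di/ underlyingly, with post-vocalic devoicing: voiced stops become voiceless after a vowel.

/-di/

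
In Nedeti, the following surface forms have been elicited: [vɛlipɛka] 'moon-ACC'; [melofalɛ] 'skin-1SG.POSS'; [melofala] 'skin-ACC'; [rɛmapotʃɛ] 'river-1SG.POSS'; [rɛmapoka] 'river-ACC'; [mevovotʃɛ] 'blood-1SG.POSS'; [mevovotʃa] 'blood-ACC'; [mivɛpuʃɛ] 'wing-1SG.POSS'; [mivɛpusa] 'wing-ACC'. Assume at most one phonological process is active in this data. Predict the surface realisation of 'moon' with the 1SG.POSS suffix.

[vɛlipɛtʃɛ]

The root 'river' surfaces as [rɛmapotʃɛ] and [rɛmapoka], with a stem-final [tʃ] ~ [k] alternation.
If /tʃ/ were underlying and a rule turned it into [k] before the ACC suffix, 'blood' would also alternate; but it has [tʃ] in both [mevovotʃɛ] and [mevovotʃa].
So /k/ is underlying, and a rule of palatalization before a front vowel — /k/ and /s/ become palato-alveolar [tʃ] and [ʃ] before a front vowel — gives [tʃ].
From [vɛlipɛka] the stem 'moon' is /vɛlipɛk/; before a front vowel this yields [vɛlipɛtʃɛ].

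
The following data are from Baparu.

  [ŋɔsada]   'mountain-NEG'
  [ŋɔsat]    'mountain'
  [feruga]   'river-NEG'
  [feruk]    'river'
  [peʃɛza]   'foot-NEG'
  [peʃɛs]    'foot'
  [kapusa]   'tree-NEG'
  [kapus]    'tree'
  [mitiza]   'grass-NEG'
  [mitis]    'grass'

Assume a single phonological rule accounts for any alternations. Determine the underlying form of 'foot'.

The stem for 'foot' ends in [z] in [peʃɛza] but [s] in [peʃɛs].
Compare 'tree', with invariant [s] in [kapusa] and [kapus]: an analysis with underlying /s/ and a rule producing [z] before the NEG suffix would wrongly predict alternation here too.
The underlying segment must be /z/; voiced obstruents become voiceless word-finally, yielding [s] there.
The underlying form of 'foot' is therefore /peʃɛz/.

/peʃɛz/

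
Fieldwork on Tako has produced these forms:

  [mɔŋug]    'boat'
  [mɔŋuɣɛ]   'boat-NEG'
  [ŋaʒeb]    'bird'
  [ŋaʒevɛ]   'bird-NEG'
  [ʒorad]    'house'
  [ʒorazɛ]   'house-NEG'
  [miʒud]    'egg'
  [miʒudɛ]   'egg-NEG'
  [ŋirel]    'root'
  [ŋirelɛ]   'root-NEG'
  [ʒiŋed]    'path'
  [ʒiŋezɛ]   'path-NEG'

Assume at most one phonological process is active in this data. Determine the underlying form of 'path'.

The root 'path' surfaces as [ʒiŋed] and [ʒiŋezɛ], with a stem-final [d] ~ [z] alternation.
The stem 'egg' ([miʒud], [miʒudɛ]) shows [d] unchanged in both environments, so [d] cannot be basic with [z] derived before the NEG suffix.
The underlying segment must be /z/; voiced fricatives become stops word-finally, yielding [d] there.
Hence 'path' is /ʒiŋez/ underlyingly.

/ʒiŋez/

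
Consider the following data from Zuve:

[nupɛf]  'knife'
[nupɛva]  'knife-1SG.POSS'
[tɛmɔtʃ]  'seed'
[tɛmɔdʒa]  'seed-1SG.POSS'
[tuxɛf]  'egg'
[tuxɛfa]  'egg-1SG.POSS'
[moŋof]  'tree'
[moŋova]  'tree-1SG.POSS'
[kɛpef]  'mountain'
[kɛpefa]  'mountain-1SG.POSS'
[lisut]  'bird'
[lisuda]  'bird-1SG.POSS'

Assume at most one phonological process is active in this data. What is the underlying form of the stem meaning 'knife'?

The root 'knife' surfaces as [nupɛf] and [nupɛva], with a stem-final [f] ~ [v] alternation.
If /f/ were underlying and a rule turned it into [v] before the 1SG.POSS suffix, 'egg' would also alternate; but it has [f] in both [tuxɛf] and [tuxɛfa].
So /v/ is underlying, and a rule of word-final obstruent devoicing — voiced obstruents become voiceless word-finally — gives [f].

/nupɛv/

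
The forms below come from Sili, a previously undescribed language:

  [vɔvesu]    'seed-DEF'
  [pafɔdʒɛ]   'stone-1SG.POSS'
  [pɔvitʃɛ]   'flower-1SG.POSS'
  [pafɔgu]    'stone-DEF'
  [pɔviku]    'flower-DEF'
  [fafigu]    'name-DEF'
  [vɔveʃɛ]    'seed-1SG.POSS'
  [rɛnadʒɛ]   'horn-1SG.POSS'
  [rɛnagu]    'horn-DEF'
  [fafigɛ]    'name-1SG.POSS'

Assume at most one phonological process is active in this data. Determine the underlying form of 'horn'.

In [rɛnagu] and [rɛnadʒɛ] the final segment of 'horn' alternates: [g] ~ [dʒ].
Compare 'name', with invariant [g] in [fafigu] and [fafigɛ]: an analysis with underlying /g/ and a rule producing [dʒ] before the 1SG.POSS suffix would wrongly predict alternation here too.
The alternation reflects depalatalization: palato-alveolar /tʃ/, /dʒ/ and /ʃ/ become [k], [g] and [s] when no front vowel follows. /dʒ/ is underlying.

/rɛnadʒ/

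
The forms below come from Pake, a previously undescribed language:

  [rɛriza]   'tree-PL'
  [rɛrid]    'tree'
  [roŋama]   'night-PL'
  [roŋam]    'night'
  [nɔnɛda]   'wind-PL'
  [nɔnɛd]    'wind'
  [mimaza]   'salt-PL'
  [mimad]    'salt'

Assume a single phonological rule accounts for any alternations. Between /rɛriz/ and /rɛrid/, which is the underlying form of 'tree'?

/rɛriz/

'tree' shows [z] ~ [d] at the end of the stem ([rɛriza] vs [rɛrid]).
The stem 'wind' ([nɔnɛda], [nɔnɛd]) shows [d] unchanged in both environments, so [d] cannot be basic with [z] derived before the PL suffix.
The alternation reflects word-final hardening: voiced fricatives become stops word-finally. /z/ is underlying.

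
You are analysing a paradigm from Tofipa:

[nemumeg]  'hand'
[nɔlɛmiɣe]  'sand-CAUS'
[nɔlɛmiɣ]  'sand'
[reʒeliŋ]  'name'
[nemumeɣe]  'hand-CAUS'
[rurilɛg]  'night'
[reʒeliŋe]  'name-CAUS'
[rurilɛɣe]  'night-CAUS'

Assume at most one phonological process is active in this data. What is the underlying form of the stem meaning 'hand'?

The root 'hand' surfaces as [nemumeg] and [nemumeɣe], with a stem-final [g] ~ [ɣ] alternation.
The stem 'sand' ([nɔlɛmiɣ], [nɔlɛmiɣe]) shows [ɣ] unchanged in both environments, so [ɣ] cannot be basic with [g] derived in isolation.
Therefore /g/ is basic and [ɣ] is derived by intervocalic spirantization (voiced stops become fricatives between vowels).
So 'hand' = /nemumeg/.

/nemumeg/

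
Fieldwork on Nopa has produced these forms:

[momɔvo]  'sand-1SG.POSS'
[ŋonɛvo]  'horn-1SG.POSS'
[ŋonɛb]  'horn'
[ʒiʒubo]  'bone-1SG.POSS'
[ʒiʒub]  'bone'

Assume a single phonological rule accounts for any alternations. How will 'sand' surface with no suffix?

'horn' shows [v] ~ [b] at the end of the stem ([ŋonɛvo] vs [ŋonɛb]).
But 'bone' keeps [b] in both environments ([ʒiʒubo], [ʒiʒub]), so there is no rule changing /b/ to [v] before the 1SG.POSS suffix.
So /v/ is underlying, and a rule of word-final hardening — voiced fricatives become stops word-finally — gives [b].
The one attested form of 'sand', [momɔvo], shows underlying /momɔv/. Applying the same rule word-finally gives [momɔb].

[momɔb]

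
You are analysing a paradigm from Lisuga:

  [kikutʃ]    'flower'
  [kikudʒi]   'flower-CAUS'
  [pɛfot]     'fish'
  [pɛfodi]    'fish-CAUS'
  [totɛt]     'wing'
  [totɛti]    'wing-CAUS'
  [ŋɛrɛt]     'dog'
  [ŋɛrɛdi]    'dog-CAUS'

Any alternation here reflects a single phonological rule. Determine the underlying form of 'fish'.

/pɛfod/

In [pɛfot] and [pɛfodi] the final segment of 'fish' alternates: [t] ~ [d].
If /t/ were underlying and a rule turned it into [d] before the CAUS suffix, 'wing' would also alternate; but it has [t] in both [totɛt] and [totɛti].
So /d/ is underlying, and a rule of word-final obstruent devoicing — voiced obstruents become voiceless word-finally — gives [t].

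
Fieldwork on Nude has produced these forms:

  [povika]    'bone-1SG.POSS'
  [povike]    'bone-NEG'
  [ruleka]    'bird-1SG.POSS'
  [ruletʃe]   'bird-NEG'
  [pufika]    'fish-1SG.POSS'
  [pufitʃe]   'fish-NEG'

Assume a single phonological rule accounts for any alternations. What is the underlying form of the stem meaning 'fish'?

'fish' shows [k] ~ [tʃ] at the end of the stem ([pufika] vs [pufitʃe]).
The stem 'bone' ([povika], [povike]) shows [k] unchanged in both environments, so [k] cannot be basic with [tʃ] derived before the NEG suffix.
Therefore /tʃ/ is basic and [k] is derived by depalatalization (palato-alveolar /tʃ/ becomes [k] when no front vowel follows).
The underlying form of 'fish' is therefore /pufitʃ/.

/pufitʃ/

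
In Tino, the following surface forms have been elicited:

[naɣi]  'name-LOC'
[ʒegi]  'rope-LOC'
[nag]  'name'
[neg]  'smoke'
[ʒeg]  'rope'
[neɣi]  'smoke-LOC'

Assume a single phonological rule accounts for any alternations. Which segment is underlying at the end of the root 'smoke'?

/ɣ/

The root 'smoke' surfaces as [neg] and [neɣi], with a stem-final [g] ~ [ɣ] alternation.
Compare 'rope', with invariant [g] in [ʒeg] and [ʒegi]: an analysis with underlying /g/ and a rule producing [ɣ] before the LOC suffix would wrongly predict alternation here too.
The alternation reflects word-final hardening: voiced fricatives become stops word-finally. /ɣ/ is underlying.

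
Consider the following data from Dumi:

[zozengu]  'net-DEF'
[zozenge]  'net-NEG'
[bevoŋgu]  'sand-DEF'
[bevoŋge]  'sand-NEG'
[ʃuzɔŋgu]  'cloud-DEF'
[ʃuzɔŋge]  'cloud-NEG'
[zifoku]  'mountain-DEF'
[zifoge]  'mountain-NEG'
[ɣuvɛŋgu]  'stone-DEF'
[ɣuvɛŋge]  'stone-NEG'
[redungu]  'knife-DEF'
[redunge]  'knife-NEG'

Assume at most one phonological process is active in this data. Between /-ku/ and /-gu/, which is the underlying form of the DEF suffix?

/-ku/

The DEF suffix surfaces as [-gu] and [-ku], depending on the final segment of the stem.
By contrast the NEG suffix keeps its initial [g] throughout — that segment must be underlying.
So the underlying form is /-ku/, and voiceless stops become voiced after a nasal.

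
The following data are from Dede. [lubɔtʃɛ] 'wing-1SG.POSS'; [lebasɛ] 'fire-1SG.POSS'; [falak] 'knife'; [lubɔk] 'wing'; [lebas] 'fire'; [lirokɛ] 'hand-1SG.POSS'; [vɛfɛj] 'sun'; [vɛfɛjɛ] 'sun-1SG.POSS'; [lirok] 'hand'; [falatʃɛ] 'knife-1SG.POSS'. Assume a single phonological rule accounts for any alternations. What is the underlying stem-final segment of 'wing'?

In [lubɔtʃɛ] and [lubɔk] the final segment of 'wing' alternates: [tʃ] ~ [k].
If /k/ were underlying and a rule turned it into [tʃ] before the 1SG.POSS suffix, 'hand' would also alternate; but it has [k] in both [lirokɛ] and [lirok].
So /tʃ/ is underlying, and a rule of depalatalization — palato-alveolar /tʃ/ becomes [k] when no front vowel follows — gives [k].

/tʃ/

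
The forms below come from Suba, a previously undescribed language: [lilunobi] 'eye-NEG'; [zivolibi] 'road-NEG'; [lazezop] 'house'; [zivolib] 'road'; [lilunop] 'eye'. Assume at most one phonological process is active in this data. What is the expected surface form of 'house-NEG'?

In [lilunobi] and [lilunop] the final segment of 'eye' alternates: [b] ~ [p].
If /b/ were underlying and a rule turned it into [p] in isolation, 'road' would also alternate; but it has [b] in both [zivolibi] and [zivolib].
The underlying segment must be /p/; voiceless stops become voiced between vowels, yielding [b] there.
The one attested form of 'house', [lazezop], shows underlying /lazezop/. Applying the same rule between vowels gives [lazezobi].

[lazezobi]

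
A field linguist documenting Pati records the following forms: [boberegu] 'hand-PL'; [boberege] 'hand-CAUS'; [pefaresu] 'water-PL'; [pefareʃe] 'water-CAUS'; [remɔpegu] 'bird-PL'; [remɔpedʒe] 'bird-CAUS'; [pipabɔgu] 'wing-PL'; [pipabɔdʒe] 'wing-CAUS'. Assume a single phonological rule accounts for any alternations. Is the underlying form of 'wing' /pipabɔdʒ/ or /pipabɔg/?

'wing' shows [g] ~ [dʒ] at the end of the stem ([pipabɔgu] vs [pipabɔdʒe]).
But 'hand' keeps [g] in both environments ([boberegu], [boberege]), so there is no rule changing /g/ to [dʒ] before the CAUS suffix.
The underlying segment must be /dʒ/; palato-alveolar /dʒ/ and /ʃ/ become [g] and [s] when no front vowel follows, yielding [g] there.

/pipabɔdʒ/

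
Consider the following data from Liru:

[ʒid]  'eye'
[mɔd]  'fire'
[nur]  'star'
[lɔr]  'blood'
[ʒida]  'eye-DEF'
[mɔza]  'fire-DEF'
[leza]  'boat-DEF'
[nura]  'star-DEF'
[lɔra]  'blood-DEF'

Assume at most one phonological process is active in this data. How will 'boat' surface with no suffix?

The stem for 'fire' ends in [z] in [mɔza] but [d] in [mɔd].
If /d/ were underlying and a rule turned it into [z] before the DEF suffix, 'eye' would also alternate; but it has [d] in both [ʒida] and [ʒid].
The underlying segment must be /z/; voiced fricatives become stops word-finally, yielding [d] there.
The one attested form of 'boat', [leza], shows underlying /lez/. Applying the same rule word-finally gives [led].

[led]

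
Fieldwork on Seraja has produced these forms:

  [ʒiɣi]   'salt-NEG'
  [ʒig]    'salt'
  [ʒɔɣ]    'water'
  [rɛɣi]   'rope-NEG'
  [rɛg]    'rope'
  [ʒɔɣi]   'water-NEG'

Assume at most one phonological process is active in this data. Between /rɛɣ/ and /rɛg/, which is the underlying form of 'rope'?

/rɛg/

The root 'rope' surfaces as [rɛg] and [rɛɣi], with a stem-final [g] ~ [ɣ] alternation.
Compare 'water', with invariant [ɣ] in [ʒɔɣ] and [ʒɔɣi]: an analysis with underlying /ɣ/ and a rule producing [g] in isolation would wrongly predict alternation here too.
The alternation reflects intervocalic spirantization: voiced stops become fricatives between vowels. /g/ is underlying.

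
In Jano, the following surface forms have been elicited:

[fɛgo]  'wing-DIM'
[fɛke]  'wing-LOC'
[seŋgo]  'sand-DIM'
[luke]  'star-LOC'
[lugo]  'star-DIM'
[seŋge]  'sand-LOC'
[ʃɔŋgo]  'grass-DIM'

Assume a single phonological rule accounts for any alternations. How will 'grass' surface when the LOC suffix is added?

The LOC suffix surfaces as [-ge] and [-ke], depending on the final segment of the stem.
The DIM suffix, which begins with [g], is invariant after every stem; so [g] is not altered by any rule here.
So the underlying form is /-ke/, and voiceless stops become voiced after a nasal.
After 'grass', which ends in a nasal, the suffix surfaces as [-ge], giving [ʃɔŋge].

[ʃɔŋge]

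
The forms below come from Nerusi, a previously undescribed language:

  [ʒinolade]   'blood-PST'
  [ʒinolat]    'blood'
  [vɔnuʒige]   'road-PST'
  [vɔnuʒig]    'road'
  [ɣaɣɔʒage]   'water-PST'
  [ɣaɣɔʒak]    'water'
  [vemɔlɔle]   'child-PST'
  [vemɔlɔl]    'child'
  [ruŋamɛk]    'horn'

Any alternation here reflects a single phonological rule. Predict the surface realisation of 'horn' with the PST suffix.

[ruŋamɛge]

The root 'water' surfaces as [ɣaɣɔʒage] and [ɣaɣɔʒak], with a stem-final [g] ~ [k] alternation.
The stem 'road' ([vɔnuʒige], [vɔnuʒig]) shows [g] unchanged in both environments, so [g] cannot be basic with [k] derived in isolation.
Therefore /k/ is basic and [g] is derived by intervocalic voicing (voiceless stops become voiced between vowels).
From [ruŋamɛk] the stem 'horn' is /ruŋamɛk/; between vowels this yields [ruŋamɛge].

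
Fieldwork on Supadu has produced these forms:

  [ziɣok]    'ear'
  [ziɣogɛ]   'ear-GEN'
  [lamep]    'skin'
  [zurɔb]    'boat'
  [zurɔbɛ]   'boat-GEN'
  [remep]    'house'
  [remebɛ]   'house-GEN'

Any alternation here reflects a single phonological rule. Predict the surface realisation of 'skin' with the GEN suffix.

The root 'house' surfaces as [remep] and [remebɛ], with a stem-final [p] ~ [b] alternation.
The stem 'boat' ([zurɔb], [zurɔbɛ]) shows [b] unchanged in both environments, so [b] cannot be basic with [p] derived in isolation.
So /p/ is underlying, and a rule of intervocalic voicing — voiceless stops become voiced between vowels — gives [b].
From [lamep] the stem 'skin' is /lamep/; between vowels this yields [lamebɛ].

[lamebɛ]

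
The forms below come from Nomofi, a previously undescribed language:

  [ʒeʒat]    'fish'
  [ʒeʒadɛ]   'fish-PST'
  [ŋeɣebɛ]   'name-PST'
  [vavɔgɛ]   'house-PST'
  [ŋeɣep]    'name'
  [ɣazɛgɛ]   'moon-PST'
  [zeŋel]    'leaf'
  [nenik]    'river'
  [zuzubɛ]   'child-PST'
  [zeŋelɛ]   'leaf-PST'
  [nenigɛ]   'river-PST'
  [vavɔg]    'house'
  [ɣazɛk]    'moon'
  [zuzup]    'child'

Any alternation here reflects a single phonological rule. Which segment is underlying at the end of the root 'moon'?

/k/

In [ɣazɛgɛ] and [ɣazɛk] the final segment of 'moon' alternates: [g] ~ [k].
Compare 'house', with invariant [g] in [vavɔgɛ] and [vavɔg]: an analysis with underlying /g/ and a rule producing [k] in isolation would wrongly predict alternation here too.
Therefore /k/ is basic and [g] is derived by intervocalic voicing (voiceless stops become voiced between vowels).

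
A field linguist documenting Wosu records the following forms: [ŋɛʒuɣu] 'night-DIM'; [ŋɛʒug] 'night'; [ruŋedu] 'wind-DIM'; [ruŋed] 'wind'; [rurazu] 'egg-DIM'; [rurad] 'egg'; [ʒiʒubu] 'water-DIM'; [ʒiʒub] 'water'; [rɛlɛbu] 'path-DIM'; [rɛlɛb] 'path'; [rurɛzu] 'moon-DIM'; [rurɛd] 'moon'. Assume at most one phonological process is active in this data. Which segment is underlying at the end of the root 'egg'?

In [rurazu] and [rurad] the final segment of 'egg' alternates: [z] ~ [d].
But 'wind' keeps [d] in both environments ([ruŋedu], [ruŋed]), so there is no rule changing /d/ to [z] before the DIM suffix.
The alternation reflects word-final hardening: voiced fricatives become stops word-finally. /z/ is underlying.

/z/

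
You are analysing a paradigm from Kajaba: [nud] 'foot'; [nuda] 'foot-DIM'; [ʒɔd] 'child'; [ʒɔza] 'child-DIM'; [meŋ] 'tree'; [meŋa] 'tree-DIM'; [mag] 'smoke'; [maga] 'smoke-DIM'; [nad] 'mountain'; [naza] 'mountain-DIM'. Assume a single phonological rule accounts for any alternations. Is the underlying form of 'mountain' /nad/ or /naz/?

The root 'mountain' surfaces as [nad] and [naza], with a stem-final [d] ~ [z] alternation.
Compare 'foot', with invariant [d] in [nud] and [nuda]: an analysis with underlying /d/ and a rule producing [z] before the DIM suffix would wrongly predict alternation here too.
The alternation reflects word-final hardening: voiced fricatives become stops word-finally. /z/ is underlying.

/naz/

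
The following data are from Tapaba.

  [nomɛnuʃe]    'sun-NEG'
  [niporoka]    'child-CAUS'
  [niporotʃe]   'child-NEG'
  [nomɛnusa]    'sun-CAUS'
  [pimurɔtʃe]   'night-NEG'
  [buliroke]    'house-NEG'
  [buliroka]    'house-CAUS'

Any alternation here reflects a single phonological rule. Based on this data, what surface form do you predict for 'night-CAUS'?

In [niporotʃe] and [niporoka] the final segment of 'child' alternates: [tʃ] ~ [k].
If /k/ were underlying and a rule turned it into [tʃ] before the NEG suffix, 'house' would also alternate; but it has [k] in both [buliroke] and [buliroka].
The underlying segment must be /tʃ/; palato-alveolar /tʃ/ and /ʃ/ become [k] and [s] when no front vowel follows, yielding [k] there.
From [pimurɔtʃe] the stem 'night' is /pimurɔtʃ/; when no front vowel follows this yields [pimurɔka].

[pimurɔka]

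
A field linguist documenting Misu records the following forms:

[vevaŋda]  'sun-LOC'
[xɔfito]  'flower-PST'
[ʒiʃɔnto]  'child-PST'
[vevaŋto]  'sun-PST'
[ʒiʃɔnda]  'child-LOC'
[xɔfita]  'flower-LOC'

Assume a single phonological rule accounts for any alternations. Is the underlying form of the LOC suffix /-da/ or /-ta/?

The LOC suffix surfaces as [-da] and [-ta], depending on the final segment of the stem.
By contrast the PST suffix keeps its initial [t] throughout — that segment must be underlying.
The LOC suffix is therefore /-da/ underlyingly, with post-vocalic devoicing: voiced stops become voiceless after a vowel.

/-da/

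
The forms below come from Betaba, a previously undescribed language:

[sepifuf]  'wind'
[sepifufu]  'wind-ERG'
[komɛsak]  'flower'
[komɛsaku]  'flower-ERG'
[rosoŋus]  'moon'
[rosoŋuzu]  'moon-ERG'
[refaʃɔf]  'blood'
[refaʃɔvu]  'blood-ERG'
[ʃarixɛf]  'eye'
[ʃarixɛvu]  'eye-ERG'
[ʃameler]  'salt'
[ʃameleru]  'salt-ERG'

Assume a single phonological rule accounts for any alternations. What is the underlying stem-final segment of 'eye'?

In [ʃarixɛf] and [ʃarixɛvu] the final segment of 'eye' alternates: [f] ~ [v].
But 'wind' keeps [f] in both environments ([sepifuf], [sepifufu]), so there is no rule changing /f/ to [v] before the ERG suffix.
Therefore /v/ is basic and [f] is derived by word-final obstruent devoicing (voiced obstruents become voiceless word-finally).

/v/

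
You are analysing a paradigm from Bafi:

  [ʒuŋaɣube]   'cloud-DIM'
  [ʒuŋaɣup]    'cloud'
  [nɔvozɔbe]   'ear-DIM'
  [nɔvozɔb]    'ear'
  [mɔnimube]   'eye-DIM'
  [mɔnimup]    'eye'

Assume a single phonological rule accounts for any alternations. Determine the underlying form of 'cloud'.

/ʒuŋaɣup/

'cloud' shows [b] ~ [p] at the end of the stem ([ʒuŋaɣube] vs [ʒuŋaɣup]).
Compare 'ear', with invariant [b] in [nɔvozɔbe] and [nɔvozɔb]: an analysis with underlying /b/ and a rule producing [p] in isolation would wrongly predict alternation here too.
The alternation reflects intervocalic voicing: voiceless stops become voiced between vowels. /p/ is underlying.
The underlying form of 'cloud' is therefore /ʒuŋaɣup/.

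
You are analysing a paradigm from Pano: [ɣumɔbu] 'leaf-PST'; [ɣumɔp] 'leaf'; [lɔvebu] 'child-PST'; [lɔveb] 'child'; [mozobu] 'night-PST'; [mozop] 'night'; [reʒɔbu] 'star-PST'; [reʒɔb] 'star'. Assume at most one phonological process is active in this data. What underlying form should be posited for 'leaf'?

In [ɣumɔbu] and [ɣumɔp] the final segment of 'leaf' alternates: [b] ~ [p].
But 'star' keeps [b] in both environments ([reʒɔbu], [reʒɔb]), so there is no rule changing /b/ to [p] in isolation.
The underlying segment must be /p/; voiceless stops become voiced between vowels, yielding [b] there.

/ɣumɔp/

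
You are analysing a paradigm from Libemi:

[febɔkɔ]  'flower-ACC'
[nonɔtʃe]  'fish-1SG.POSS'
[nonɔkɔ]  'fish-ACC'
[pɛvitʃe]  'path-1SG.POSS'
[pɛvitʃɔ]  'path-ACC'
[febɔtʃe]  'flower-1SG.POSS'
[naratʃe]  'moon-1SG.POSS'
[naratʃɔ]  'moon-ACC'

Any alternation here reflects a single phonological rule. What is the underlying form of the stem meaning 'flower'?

/febɔk/

In [febɔkɔ] and [febɔtʃe] the final segment of 'flower' alternates: [k] ~ [tʃ].
But 'moon' keeps [tʃ] in both environments ([naratʃɔ], [naratʃe]), so there is no rule changing /tʃ/ to [k] before the ACC suffix.
The alternation reflects palatalization before a front vowel: /k/ becomes palato-alveolar [tʃ] before a front vowel. /k/ is underlying.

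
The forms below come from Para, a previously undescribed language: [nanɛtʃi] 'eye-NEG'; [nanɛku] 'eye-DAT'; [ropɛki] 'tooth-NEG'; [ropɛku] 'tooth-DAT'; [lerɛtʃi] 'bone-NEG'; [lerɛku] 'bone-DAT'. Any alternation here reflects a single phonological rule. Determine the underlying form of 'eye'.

The stem for 'eye' ends in [tʃ] in [nanɛtʃi] but [k] in [nanɛku].
But 'tooth' keeps [k] in both environments ([ropɛki], [ropɛku]), so there is no rule changing /k/ to [tʃ] before the NEG suffix.
The underlying segment must be /tʃ/; palato-alveolar /tʃ/ becomes [k] when no front vowel follows, yielding [k] there.

/nanɛtʃ/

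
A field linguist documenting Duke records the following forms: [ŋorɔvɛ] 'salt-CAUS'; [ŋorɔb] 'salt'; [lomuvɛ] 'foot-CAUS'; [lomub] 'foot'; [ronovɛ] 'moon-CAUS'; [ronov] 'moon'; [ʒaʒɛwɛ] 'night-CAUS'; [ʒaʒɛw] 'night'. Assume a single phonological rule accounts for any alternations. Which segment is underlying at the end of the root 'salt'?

/b/

'salt' shows [v] ~ [b] at the end of the stem ([ŋorɔvɛ] vs [ŋorɔb]).
If /v/ were underlying and a rule turned it into [b] in isolation, 'moon' would also alternate; but it has [v] in both [ronovɛ] and [ronov].
So /b/ is underlying, and a rule of intervocalic spirantization — voiced stops become fricatives between vowels — gives [v].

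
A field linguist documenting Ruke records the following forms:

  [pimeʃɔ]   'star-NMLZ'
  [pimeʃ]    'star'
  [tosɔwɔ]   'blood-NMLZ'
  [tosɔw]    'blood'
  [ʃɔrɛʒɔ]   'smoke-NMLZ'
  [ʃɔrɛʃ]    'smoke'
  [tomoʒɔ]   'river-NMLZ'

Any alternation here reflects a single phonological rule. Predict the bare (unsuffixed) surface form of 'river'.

The root 'smoke' surfaces as [ʃɔrɛʒɔ] and [ʃɔrɛʃ], with a stem-final [ʒ] ~ [ʃ] alternation.
The stem 'star' ([pimeʃɔ], [pimeʃ]) shows [ʃ] unchanged in both environments, so [ʃ] cannot be basic with [ʒ] derived before the NMLZ suffix.
The underlying segment must be /ʒ/; voiced obstruents become voiceless word-finally, yielding [ʃ] there.
From [tomoʒɔ] the stem 'river' is /tomoʒ/; word-finally this yields [tomoʃ].

[tomoʃ]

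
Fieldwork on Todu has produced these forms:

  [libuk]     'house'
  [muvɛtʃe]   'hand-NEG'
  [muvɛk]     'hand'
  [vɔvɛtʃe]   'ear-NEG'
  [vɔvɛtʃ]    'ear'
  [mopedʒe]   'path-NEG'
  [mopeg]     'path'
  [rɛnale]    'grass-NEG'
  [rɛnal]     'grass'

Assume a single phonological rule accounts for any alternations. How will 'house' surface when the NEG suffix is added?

'hand' shows [tʃ] ~ [k] at the end of the stem ([muvɛtʃe] vs [muvɛk]).
If /tʃ/ were underlying and a rule turned it into [k] in isolation, 'ear' would also alternate; but it has [tʃ] in both [vɔvɛtʃe] and [vɔvɛtʃ].
So /k/ is underlying, and a rule of palatalization before a front vowel — /k/ and /g/ become palato-alveolar [tʃ] and [dʒ] before a front vowel — gives [tʃ].
The one attested form of 'house', [libuk], shows underlying /libuk/. Applying the same rule before a front vowel gives [libutʃe].

[libutʃe]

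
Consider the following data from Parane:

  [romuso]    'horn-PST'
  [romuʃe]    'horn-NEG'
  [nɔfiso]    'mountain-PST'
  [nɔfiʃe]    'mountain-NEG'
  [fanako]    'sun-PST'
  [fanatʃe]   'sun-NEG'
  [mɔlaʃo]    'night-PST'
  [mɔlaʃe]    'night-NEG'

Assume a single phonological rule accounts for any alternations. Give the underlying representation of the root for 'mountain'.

/nɔfis/

'mountain' shows [s] ~ [ʃ] at the end of the stem ([nɔfiso] vs [nɔfiʃe]).
Compare 'night', with invariant [ʃ] in [mɔlaʃo] and [mɔlaʃe]: an analysis with underlying /ʃ/ and a rule producing [s] before the PST suffix would wrongly predict alternation here too.
The underlying segment must be /s/; /k/ and /s/ become palato-alveolar [tʃ] and [ʃ] before a front vowel, yielding [ʃ] there.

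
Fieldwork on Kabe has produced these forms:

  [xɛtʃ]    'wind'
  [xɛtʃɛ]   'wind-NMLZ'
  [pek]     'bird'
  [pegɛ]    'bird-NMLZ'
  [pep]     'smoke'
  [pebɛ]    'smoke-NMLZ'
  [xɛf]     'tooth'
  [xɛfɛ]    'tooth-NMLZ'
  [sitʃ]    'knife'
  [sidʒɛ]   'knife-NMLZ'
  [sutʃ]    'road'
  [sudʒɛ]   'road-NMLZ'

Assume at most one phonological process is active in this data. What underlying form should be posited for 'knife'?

/sidʒ/

'knife' shows [tʃ] ~ [dʒ] at the end of the stem ([sitʃ] vs [sidʒɛ]).
If /tʃ/ were underlying and a rule turned it into [dʒ] before the NMLZ suffix, 'wind' would also alternate; but it has [tʃ] in both [xɛtʃ] and [xɛtʃɛ].
Therefore /dʒ/ is basic and [tʃ] is derived by word-final obstruent devoicing (voiced obstruents become voiceless word-finally).
So 'knife' = /sidʒ/.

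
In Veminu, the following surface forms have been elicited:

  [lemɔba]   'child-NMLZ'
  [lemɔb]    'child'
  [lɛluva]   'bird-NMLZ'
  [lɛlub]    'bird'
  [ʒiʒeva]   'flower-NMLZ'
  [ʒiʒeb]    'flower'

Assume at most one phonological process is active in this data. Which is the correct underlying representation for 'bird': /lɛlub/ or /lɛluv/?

'bird' shows [v] ~ [b] at the end of the stem ([lɛluva] vs [lɛlub]).
If /b/ were underlying and a rule turned it into [v] before the NMLZ suffix, 'child' would also alternate; but it has [b] in both [lemɔba] and [lemɔb].
The alternation reflects word-final hardening: voiced fricatives become stops word-finally. /v/ is underlying.

/lɛluv/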